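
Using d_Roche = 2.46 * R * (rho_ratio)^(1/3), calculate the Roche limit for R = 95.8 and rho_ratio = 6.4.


d_Roche = 2.46 * 95.8 * 6.4^(1/3) = 437.5496

437.5496


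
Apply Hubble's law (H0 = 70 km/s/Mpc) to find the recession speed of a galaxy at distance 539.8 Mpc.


v = H0 * d = 70 * 539.8 = 37786.0

37786.0 km/s


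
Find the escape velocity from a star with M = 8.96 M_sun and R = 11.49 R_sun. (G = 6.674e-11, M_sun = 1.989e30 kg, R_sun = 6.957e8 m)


M = 8.96 * 1.989e30 kg = 1.782144e+31 kg; R = 11.49 * 6.957e8 m = 7.993593e+09 m. v_esc = sqrt(2GM/R) = sqrt(2 * 6.674e-11 * 1.782144e+31 / 7.993593e+09) = 545517.239

545517.239 m/s


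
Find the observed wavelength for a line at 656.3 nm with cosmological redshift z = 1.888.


lam_obs = lam_emit * (1 + z) = 656.3 * (1 + 1.888) = 1895.3944

1895.3944 nm


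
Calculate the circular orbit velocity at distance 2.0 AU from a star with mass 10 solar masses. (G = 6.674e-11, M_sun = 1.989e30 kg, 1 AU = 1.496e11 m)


v = sqrt(GM/r) = sqrt(6.674e-11 * 1.989e+31 / 2.992e+11) = 66608.5068

66608.5068 m/s


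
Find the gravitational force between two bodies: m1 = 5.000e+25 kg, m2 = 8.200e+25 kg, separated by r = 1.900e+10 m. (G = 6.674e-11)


F = G*m1*m2/r^2 = 6.674e-11 * 5.000e+25 * 8.200e+25 / (1.900e+10)^2 = 6.674e-11 * 4.100e+51 / 3.610e+20 = 7.580e+20

7.580e+20 N


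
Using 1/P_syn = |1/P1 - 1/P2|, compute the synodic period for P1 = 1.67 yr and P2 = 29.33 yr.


1/P_syn = |1/P1 - 1/P2| = |1/1.67 - 1/29.33| => P_syn = 1.7708

1.7708 years


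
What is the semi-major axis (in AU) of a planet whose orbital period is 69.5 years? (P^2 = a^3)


a = P^(2/3) = 69.5^(2/3) = 16.904

16.904 AU


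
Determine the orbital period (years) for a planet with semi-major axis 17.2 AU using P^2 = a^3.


P = a^(3/2) = 17.2^1.5 = 71.3334

71.3334 years


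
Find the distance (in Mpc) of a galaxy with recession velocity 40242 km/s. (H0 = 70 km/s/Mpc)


d = v / H0 = 40242 / 70 = 574.8857

574.8857 Mpc


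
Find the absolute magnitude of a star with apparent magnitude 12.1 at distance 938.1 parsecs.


M = m - 5*log10(d) + 5 = 12.1 - 5*log10(938.1) + 5 = 2.2388

2.2388


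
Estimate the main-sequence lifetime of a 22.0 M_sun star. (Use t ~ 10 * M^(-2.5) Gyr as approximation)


t = 10 * M^(-2.5) = 10 * 22.0^(-2.5) = 0.0044

0.0044 Gyr


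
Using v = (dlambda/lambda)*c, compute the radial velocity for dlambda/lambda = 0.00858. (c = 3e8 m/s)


v = (dlambda/lambda) * c = 0.00858 * 3e8 = 2.574e+06

2.574e+06 m/s


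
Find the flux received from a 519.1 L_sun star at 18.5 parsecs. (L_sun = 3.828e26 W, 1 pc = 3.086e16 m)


F = L / (4*pi*d^2) = 1.987e+29 / (4*pi*(5.709e+17)^2) = 4.852e-08

4.852e-08 W/m^2


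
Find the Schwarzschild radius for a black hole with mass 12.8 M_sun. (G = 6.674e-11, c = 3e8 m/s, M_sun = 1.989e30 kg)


M = 12.8 * 1.989e30 kg = 2.54592e+31 kg. rs = 2GM/c^2 = 2 * 6.674e-11 * 2.54592e+31 / (3e8)^2 = 37758.8224

37758.8224 m


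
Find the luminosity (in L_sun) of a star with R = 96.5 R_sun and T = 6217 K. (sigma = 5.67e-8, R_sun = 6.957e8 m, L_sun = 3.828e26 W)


R = 96.5 * 6.957e8 m = 6.713505e+10 m. L = 4*pi*R^2*sigma*T^4 = 4*pi*(6.713505e+10)^2 * 5.67e-8 * 6217^4 = 4.797500468e+30 W. L/L_sun = 4.797500468e+30 / 3.828e26 = 12532.6554

12532.6554 L_sun


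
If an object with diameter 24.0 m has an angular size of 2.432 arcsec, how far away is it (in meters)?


D = size / theta_rad, theta_rad = 2.432 * pi/(180*3600) = 1.179e-05, D = 2.036e+06

2.036e+06 m


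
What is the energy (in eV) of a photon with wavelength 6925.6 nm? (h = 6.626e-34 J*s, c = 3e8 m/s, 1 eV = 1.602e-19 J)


E = hc/lambda = 6.626e-34 * 3e8 / 6.926e-06 = 2.870e-20 J = 0.1792 eV

0.1792 eV


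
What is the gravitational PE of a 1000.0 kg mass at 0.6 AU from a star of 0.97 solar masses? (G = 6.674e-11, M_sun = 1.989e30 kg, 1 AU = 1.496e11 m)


M = 0.97 * 1.989e30 kg = 1.92933e+30 kg; r = 0.6 AU * 1.496e11 m/AU = 8.976e+10 m. U = -GM*m/r = -(6.674e-11 * 1.92933e+30 * 1000.0) / 8.976e+10 = -1.435e+12

-1.435e+12 J


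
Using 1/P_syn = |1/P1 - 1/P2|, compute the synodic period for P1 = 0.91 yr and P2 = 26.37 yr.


1/P_syn = |1/P1 - 1/P2| = |1/0.91 - 1/26.37| => P_syn = 0.9425

0.9425 years


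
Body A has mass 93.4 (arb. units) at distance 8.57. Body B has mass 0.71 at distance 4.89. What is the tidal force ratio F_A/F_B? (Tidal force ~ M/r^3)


Ratio = (M1/r1^3) / (M2/r2^3) = (93.4/8.57^3) / (0.71/4.89^3) = 24.4384

24.4384


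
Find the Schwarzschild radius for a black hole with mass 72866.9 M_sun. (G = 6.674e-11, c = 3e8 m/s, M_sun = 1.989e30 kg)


M = 72866.9 * 1.989e30 kg = 1.449322641e+35 kg. rs = 2GM/c^2 = 2 * 6.674e-11 * 1.449322641e+35 / (3e8)^2 = 2.150e+08

2.150e+08 m


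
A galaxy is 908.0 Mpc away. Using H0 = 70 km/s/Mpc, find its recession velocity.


v = H0 * d = 70 * 908.0 = 63560.0

63560.0 km/s


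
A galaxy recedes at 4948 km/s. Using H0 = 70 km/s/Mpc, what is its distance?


d = v / H0 = 4948 / 70 = 70.6857

70.6857 Mpc


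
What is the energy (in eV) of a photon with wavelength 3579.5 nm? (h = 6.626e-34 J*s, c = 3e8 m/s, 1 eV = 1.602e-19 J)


E = hc/lambda = 6.626e-34 * 3e8 / 3.580e-06 = 5.553e-20 J = 0.3466 eV

0.3466 eV


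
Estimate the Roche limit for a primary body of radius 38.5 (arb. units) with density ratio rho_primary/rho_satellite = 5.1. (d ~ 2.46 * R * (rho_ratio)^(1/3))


d_Roche = 2.46 * 38.5 * 5.1^(1/3) = 163.0244

163.0244


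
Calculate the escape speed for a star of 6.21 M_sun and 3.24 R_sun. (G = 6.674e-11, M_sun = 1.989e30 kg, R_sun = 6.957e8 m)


M = 6.21 * 1.989e30 kg = 1.235169e+31 kg; R = 3.24 * 6.957e8 m = 2.254068e+09 m. v_esc = sqrt(2GM/R) = sqrt(2 * 6.674e-11 * 1.235169e+31 / 2.254068e+09) = 855239.5648

855239.5648 m/s


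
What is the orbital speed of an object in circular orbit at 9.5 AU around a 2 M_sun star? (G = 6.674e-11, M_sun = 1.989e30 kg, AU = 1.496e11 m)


v = sqrt(GM/r) = sqrt(6.674e-11 * 3.978e+30 / 1.421e+12) = 13667.7772

13667.7772 m/s


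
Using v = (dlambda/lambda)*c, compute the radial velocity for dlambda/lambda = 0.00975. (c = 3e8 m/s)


v = (dlambda/lambda) * c = 0.00975 * 3e8 = 2.925e+06

2.925e+06 m/s


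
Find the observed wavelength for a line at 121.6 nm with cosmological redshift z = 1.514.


lam_obs = lam_emit * (1 + z) = 121.6 * (1 + 1.514) = 305.7024

305.7024 nm


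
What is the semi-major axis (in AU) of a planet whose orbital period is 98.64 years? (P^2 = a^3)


a = P^(2/3) = 98.64^(2/3) = 21.3486

21.3486 AU


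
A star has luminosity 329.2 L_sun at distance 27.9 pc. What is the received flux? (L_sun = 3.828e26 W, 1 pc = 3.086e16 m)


F = L / (4*pi*d^2) = 1.260e+29 / (4*pi*(8.610e+17)^2) = 1.353e-08

1.353e-08 W/m^2


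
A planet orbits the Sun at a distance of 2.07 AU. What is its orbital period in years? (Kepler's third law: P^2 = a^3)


P = a^(3/2) = 2.07^1.5 = 2.9782

2.9782 years


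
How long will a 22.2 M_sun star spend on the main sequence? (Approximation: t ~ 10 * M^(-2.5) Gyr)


t = 10 * M^(-2.5) = 10 * 22.2^(-2.5) = 0.0043

0.0043 Gyr


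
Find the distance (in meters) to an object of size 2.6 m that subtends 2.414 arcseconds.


D = size / theta_rad, theta_rad = 2.414 * pi/(180*3600) = 1.170e-05, D = 222157.6206

222157.6206 m


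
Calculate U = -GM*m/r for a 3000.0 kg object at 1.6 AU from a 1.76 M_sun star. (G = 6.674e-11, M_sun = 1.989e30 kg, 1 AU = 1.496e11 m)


M = 1.76 * 1.989e30 kg = 3.50064e+30 kg; r = 1.6 AU * 1.496e11 m/AU = 2.3936e+11 m. U = -GM*m/r = -(6.674e-11 * 3.50064e+30 * 3000.0) / 2.3936e+11 = -2.928e+12

-2.928e+12 J


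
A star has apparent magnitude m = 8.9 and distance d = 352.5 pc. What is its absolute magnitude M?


M = m - 5*log10(d) + 5 = 8.9 - 5*log10(352.5) + 5 = 1.1642

1.1642


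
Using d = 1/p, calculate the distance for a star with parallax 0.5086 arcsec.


d = 1/p = 1/0.5086 = 1.9662

1.9662 pc


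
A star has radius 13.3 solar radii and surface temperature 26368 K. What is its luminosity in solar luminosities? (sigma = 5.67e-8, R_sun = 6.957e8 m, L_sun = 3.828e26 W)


R = 13.3 * 6.957e8 m = 9.25281e+09 m. L = 4*pi*R^2*sigma*T^4 = 4*pi*(9.25281e+09)^2 * 5.67e-8 * 26368^4 = 2.948824809e+31 W. L/L_sun = 2.948824809e+31 / 3.828e26 = 77033.041

77033.041 L_sun


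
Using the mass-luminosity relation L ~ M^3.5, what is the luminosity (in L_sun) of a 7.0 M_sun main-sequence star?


L/L_sun = (M/M_sun)^3.5 = 7.0^3.5 = 907.4927

907.4927 L_sun


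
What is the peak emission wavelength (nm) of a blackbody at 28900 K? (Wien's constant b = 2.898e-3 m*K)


lam_max = b / T = 2.898e-3 / 28900 = 1.003e-07 m = 100.2768 nm

100.2768 nm


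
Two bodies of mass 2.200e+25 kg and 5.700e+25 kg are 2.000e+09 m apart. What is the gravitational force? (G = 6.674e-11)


F = G*m1*m2/r^2 = 6.674e-11 * 2.200e+25 * 5.700e+25 / (2.000e+09)^2 = 6.674e-11 * 1.254e+51 / 4.000e+18 = 2.092e+22

2.092e+22 N


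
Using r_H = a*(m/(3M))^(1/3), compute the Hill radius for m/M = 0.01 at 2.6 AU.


r_H = a * (m/3M)^(1/3) = 2.6 * (0.01/3)^(1/3) = 0.3884

0.3884 AU


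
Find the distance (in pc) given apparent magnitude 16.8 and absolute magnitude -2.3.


d = 10^((m - M + 5)/5) = 10^((16.8 - -2.3 + 5)/5) = 66069.3448

66069.3448 pc


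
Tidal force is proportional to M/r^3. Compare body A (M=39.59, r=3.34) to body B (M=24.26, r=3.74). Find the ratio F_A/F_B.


Ratio = (M1/r1^3) / (M2/r2^3) = (39.59/3.34^3) / (24.26/3.74^3) = 2.2912

2.2912


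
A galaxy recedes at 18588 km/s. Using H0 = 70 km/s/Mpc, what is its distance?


d = v / H0 = 18588 / 70 = 265.5429

265.5429 Mpc


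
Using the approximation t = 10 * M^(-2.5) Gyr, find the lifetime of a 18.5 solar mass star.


t = 10 * M^(-2.5) = 10 * 18.5^(-2.5) = 0.0068

0.0068 Gyr


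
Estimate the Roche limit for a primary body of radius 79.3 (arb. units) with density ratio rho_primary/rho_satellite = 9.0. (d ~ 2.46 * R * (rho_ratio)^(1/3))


d_Roche = 2.46 * 79.3 * 9.0^(1/3) = 405.7786

405.7786


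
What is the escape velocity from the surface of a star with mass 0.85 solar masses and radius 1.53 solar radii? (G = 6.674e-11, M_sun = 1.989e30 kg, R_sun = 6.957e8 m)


M = 0.85 * 1.989e30 kg = 1.69065e+30 kg; R = 1.53 * 6.957e8 m = 1.064421e+09 m. v_esc = sqrt(2GM/R) = sqrt(2 * 6.674e-11 * 1.69065e+30 / 1.064421e+09) = 460445.5036

460445.5036 m/s


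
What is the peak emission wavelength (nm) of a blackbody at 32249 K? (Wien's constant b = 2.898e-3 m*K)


lam_max = b / T = 2.898e-3 / 32249 = 8.986e-08 m = 89.8633 nm

89.8633 nm


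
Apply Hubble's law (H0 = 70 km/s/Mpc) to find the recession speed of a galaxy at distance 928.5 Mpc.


v = H0 * d = 70 * 928.5 = 64995.0

64995.0 km/s


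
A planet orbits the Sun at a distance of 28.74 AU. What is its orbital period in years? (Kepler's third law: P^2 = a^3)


P = a^(3/2) = 28.74^1.5 = 154.0743

154.0743 years


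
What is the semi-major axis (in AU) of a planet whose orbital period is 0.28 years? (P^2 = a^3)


a = P^(2/3) = 0.28^(2/3) = 0.428

0.428 AU


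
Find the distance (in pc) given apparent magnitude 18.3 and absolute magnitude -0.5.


d = 10^((m - M + 5)/5) = 10^((18.3 - -0.5 + 5)/5) = 57543.9937

57543.9937 pc


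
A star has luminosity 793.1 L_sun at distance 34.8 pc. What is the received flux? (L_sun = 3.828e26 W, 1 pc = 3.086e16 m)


F = L / (4*pi*d^2) = 3.036e+29 / (4*pi*(1.074e+18)^2) = 2.095e-08

2.095e-08 W/m^2


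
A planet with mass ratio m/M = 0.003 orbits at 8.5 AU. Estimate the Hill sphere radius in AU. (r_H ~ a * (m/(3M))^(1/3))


r_H = a * (m/3M)^(1/3) = 8.5 * (0.003/3)^(1/3) = 0.85

0.85 AU


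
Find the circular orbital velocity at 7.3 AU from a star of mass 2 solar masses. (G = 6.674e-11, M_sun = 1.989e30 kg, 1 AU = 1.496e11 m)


v = sqrt(GM/r) = sqrt(6.674e-11 * 3.978e+30 / 1.092e+12) = 15591.8721

15591.8721 m/s


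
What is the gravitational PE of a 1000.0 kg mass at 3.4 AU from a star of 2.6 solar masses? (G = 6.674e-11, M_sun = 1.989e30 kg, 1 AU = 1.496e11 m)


M = 2.6 * 1.989e30 kg = 5.1714e+30 kg; r = 3.4 AU * 1.496e11 m/AU = 5.0864e+11 m. U = -GM*m/r = -(6.674e-11 * 5.1714e+30 * 1000.0) / 5.0864e+11 = -6.786e+11

-6.786e+11 J


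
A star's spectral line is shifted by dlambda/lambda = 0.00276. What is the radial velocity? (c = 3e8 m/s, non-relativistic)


v = (dlambda/lambda) * c = 0.00276 * 3e8 = 828000.0

828000.0 m/s


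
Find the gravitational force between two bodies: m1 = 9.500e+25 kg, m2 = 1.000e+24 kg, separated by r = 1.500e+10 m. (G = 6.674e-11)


F = G*m1*m2/r^2 = 6.674e-11 * 9.500e+25 * 1.000e+24 / (1.500e+10)^2 = 6.674e-11 * 9.500e+49 / 2.250e+20 = 2.818e+19

2.818e+19 N


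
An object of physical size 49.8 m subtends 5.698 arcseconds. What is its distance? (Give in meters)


D = size / theta_rad, theta_rad = 5.698 * pi/(180*3600) = 2.762e-05, D = 1.803e+06

1.803e+06 m


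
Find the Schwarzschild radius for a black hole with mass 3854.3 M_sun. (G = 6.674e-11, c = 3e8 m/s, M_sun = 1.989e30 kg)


M = 3854.3 * 1.989e30 kg = 7.6662027e+33 kg. rs = 2GM/c^2 = 2 * 6.674e-11 * 7.6662027e+33 / (3e8)^2 = 1.137e+07

1.137e+07 m


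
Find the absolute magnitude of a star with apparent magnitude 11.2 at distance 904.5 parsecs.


M = m - 5*log10(d) + 5 = 11.2 - 5*log10(904.5) + 5 = 1.418

1.418


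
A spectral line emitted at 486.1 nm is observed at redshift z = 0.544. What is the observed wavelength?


lam_obs = lam_emit * (1 + z) = 486.1 * (1 + 0.544) = 750.5384

750.5384 nm


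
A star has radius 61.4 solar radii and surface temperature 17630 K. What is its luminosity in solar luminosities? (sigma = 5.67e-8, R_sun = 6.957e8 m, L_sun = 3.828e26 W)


R = 61.4 * 6.957e8 m = 4.271598e+10 m. L = 4*pi*R^2*sigma*T^4 = 4*pi*(4.271598e+10)^2 * 5.67e-8 * 17630^4 = 1.255980571e+32 W. L/L_sun = 1.255980571e+32 / 3.828e26 = 328103.5973

328103.5973 L_sun


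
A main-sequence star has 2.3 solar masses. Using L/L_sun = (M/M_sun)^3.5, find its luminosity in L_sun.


L/L_sun = (M/M_sun)^3.5 = 2.3^3.5 = 18.4522

18.4522 L_sun


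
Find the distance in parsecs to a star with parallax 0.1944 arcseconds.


d = 1/p = 1/0.1944 = 5.144

5.144 pc


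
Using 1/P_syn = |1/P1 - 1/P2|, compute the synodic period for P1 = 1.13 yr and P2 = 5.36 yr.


1/P_syn = |1/P1 - 1/P2| = |1/1.13 - 1/5.36| => P_syn = 1.4319

1.4319 years


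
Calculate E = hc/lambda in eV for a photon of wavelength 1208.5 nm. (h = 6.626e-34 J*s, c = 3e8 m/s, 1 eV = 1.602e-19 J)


E = hc/lambda = 6.626e-34 * 3e8 / 1.209e-06 = 1.645e-19 J = 1.0267 eV

1.0267 eV


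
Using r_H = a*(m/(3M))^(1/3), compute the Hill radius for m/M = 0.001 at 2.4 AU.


r_H = a * (m/3M)^(1/3) = 2.4 * (0.001/3)^(1/3) = 0.1664

0.1664 AU


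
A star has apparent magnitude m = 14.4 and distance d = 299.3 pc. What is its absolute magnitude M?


M = m - 5*log10(d) + 5 = 14.4 - 5*log10(299.3) + 5 = 7.0195

7.0195


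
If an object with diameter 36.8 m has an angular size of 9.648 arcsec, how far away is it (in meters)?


D = size / theta_rad, theta_rad = 9.648 * pi/(180*3600) = 4.677e-05, D = 786748.0172

786748.0172 m


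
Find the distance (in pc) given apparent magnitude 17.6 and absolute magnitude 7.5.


d = 10^((m - M + 5)/5) = 10^((17.6 - 7.5 + 5)/5) = 1047.1285

1047.1285 pc


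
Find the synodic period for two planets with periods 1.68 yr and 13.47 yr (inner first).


1/P_syn = |1/P1 - 1/P2| = |1/1.68 - 1/13.47| => P_syn = 1.9194

1.9194 years


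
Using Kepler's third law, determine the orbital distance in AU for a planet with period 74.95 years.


a = P^(2/3) = 74.95^(2/3) = 17.7766

17.7766 AU


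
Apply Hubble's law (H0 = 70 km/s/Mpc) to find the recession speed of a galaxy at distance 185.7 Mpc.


v = H0 * d = 70 * 185.7 = 12999.0

12999.0 km/s


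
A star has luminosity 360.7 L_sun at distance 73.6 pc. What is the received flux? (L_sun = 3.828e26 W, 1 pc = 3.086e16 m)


F = L / (4*pi*d^2) = 1.381e+29 / (4*pi*(2.271e+18)^2) = 2.130e-09

2.130e-09 W/m^2


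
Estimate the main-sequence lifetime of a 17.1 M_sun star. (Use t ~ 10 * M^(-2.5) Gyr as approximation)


t = 10 * M^(-2.5) = 10 * 17.1^(-2.5) = 0.0083

0.0083 Gyr


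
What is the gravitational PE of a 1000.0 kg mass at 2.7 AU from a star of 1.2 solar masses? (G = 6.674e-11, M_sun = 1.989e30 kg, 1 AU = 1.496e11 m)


M = 1.2 * 1.989e30 kg = 2.3868e+30 kg; r = 2.7 AU * 1.496e11 m/AU = 4.0392e+11 m. U = -GM*m/r = -(6.674e-11 * 2.3868e+30 * 1000.0) / 4.0392e+11 = -3.944e+11

-3.944e+11 J


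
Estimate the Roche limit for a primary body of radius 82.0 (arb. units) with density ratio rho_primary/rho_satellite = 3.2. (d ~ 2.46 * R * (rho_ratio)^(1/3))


d_Roche = 2.46 * 82.0 * 3.2^(1/3) = 297.2571

297.2571


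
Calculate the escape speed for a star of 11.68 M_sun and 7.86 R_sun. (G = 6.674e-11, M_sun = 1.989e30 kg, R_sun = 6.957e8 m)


M = 11.68 * 1.989e30 kg = 2.323152e+31 kg; R = 7.86 * 6.957e8 m = 5.468202e+09 m. v_esc = sqrt(2GM/R) = sqrt(2 * 6.674e-11 * 2.323152e+31 / 5.468202e+09) = 753051.4295

753051.4295 m/s


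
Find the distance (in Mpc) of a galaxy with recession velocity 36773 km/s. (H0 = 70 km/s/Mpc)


d = v / H0 = 36773 / 70 = 525.3286

525.3286 Mpc


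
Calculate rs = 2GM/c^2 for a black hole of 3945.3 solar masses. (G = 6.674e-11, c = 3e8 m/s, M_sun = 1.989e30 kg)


M = 3945.3 * 1.989e30 kg = 7.8472017e+33 kg. rs = 2GM/c^2 = 2 * 6.674e-11 * 7.8472017e+33 / (3e8)^2 = 1.164e+07

1.164e+07 m


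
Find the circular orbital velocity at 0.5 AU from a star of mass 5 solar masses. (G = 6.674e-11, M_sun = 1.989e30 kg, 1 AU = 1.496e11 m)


v = sqrt(GM/r) = sqrt(6.674e-11 * 9.945e+30 / 7.480e+10) = 94198.6537

94198.6537 m/s


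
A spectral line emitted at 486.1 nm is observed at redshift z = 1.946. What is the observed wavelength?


lam_obs = lam_emit * (1 + z) = 486.1 * (1 + 1.946) = 1432.0506

1432.0506 nm


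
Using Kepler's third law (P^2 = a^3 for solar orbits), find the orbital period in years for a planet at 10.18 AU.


P = a^(3/2) = 10.18^1.5 = 32.4804

32.4804 years


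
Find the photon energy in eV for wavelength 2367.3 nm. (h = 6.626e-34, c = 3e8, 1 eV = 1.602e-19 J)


E = hc/lambda = 6.626e-34 * 3e8 / 2.367e-06 = 8.397e-20 J = 0.5242 eV

0.5242 eV


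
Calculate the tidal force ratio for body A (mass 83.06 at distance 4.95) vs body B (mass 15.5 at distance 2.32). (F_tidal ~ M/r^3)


Ratio = (M1/r1^3) / (M2/r2^3) = (83.06/4.95^3) / (15.5/2.32^3) = 0.5517

0.5517


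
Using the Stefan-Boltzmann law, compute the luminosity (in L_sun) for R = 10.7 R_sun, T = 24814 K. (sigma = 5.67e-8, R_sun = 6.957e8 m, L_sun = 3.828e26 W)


R = 10.7 * 6.957e8 m = 7.44399e+09 m. L = 4*pi*R^2*sigma*T^4 = 4*pi*(7.44399e+09)^2 * 5.67e-8 * 24814^4 = 1.496895892e+31 W. L/L_sun = 1.496895892e+31 / 3.828e26 = 39103.8634

39103.8634 L_sun


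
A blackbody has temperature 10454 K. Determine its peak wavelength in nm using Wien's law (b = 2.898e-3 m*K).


lam_max = b / T = 2.898e-3 / 10454 = 2.772e-07 m = 277.2145 nm

277.2145 nm


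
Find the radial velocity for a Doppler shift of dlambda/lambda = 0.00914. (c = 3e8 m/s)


v = (dlambda/lambda) * c = 0.00914 * 3e8 = 2.742e+06

2.742e+06 m/s


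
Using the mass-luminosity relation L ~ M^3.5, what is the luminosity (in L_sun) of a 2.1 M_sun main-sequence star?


L/L_sun = (M/M_sun)^3.5 = 2.1^3.5 = 13.4205

13.4205 L_sun


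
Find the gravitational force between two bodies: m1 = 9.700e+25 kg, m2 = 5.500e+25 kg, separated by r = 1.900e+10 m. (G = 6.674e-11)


F = G*m1*m2/r^2 = 6.674e-11 * 9.700e+25 * 5.500e+25 / (1.900e+10)^2 = 6.674e-11 * 5.335e+51 / 3.610e+20 = 9.863e+20

9.863e+20 N


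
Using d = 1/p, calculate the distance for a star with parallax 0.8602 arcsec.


d = 1/p = 1/0.8602 = 1.1625

1.1625 pc


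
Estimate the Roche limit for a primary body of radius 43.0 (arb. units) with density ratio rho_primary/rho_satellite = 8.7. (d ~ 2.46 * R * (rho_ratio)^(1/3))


d_Roche = 2.46 * 43.0 * 8.7^(1/3) = 217.5588

217.5588


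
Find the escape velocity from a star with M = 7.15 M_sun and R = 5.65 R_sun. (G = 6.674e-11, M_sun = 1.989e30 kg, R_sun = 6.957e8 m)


M = 7.15 * 1.989e30 kg = 1.422135e+31 kg; R = 5.65 * 6.957e8 m = 3.930705e+09 m. v_esc = sqrt(2GM/R) = sqrt(2 * 6.674e-11 * 1.422135e+31 / 3.930705e+09) = 694933.5609

694933.5609 m/s


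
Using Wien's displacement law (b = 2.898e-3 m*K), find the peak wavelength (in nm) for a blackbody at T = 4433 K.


lam_max = b / T = 2.898e-3 / 4433 = 6.537e-07 m = 653.7334 nm

653.7334 nm


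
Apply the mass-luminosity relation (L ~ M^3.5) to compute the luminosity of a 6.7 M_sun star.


L/L_sun = (M/M_sun)^3.5 = 6.7^3.5 = 778.5057

778.5057 L_sun


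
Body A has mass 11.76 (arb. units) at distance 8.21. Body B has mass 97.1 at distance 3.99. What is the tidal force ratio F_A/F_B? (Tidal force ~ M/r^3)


Ratio = (M1/r1^3) / (M2/r2^3) = (11.76/8.21^3) / (97.1/3.99^3) = 0.0139

0.0139


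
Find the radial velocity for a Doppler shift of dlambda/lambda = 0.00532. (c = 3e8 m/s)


v = (dlambda/lambda) * c = 0.00532 * 3e8 = 1.596e+06

1.596e+06 m/s


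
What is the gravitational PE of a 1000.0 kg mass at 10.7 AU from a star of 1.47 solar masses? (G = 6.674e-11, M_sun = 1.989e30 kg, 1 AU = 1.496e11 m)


M = 1.47 * 1.989e30 kg = 2.92383e+30 kg; r = 10.7 AU * 1.496e11 m/AU = 1.60072e+12 m. U = -GM*m/r = -(6.674e-11 * 2.92383e+30 * 1000.0) / 1.60072e+12 = -1.219e+11

-1.219e+11 J


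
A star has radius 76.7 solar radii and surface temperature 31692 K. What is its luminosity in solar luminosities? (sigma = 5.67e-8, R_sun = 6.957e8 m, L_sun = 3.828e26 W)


R = 76.7 * 6.957e8 m = 5.336019e+10 m. L = 4*pi*R^2*sigma*T^4 = 4*pi*(5.336019e+10)^2 * 5.67e-8 * 31692^4 = 2.046568317e+33 W. L/L_sun = 2.046568317e+33 / 3.828e26 = 5.346e+06

5.346e+06 L_sun


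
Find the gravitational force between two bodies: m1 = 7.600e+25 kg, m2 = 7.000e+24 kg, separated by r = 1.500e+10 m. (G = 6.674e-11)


F = G*m1*m2/r^2 = 6.674e-11 * 7.600e+25 * 7.000e+24 / (1.500e+10)^2 = 6.674e-11 * 5.320e+50 / 2.250e+20 = 1.578e+20

1.578e+20 N


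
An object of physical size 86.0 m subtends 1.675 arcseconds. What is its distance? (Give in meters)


D = size / theta_rad, theta_rad = 1.675 * pi/(180*3600) = 8.121e-06, D = 1.059e+07

1.059e+07 m


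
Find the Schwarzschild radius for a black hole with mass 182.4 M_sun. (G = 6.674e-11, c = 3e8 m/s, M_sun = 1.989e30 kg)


M = 182.4 * 1.989e30 kg = 3.627936e+32 kg. rs = 2GM/c^2 = 2 * 6.674e-11 * 3.627936e+32 / (3e8)^2 = 538063.2192

538063.2192 m


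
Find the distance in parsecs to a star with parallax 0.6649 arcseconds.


d = 1/p = 1/0.6649 = 1.504

1.504 pc


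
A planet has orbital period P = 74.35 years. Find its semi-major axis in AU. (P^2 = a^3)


a = P^(2/3) = 74.35^(2/3) = 17.6816

17.6816 AU


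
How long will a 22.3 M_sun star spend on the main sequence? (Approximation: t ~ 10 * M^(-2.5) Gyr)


t = 10 * M^(-2.5) = 10 * 22.3^(-2.5) = 0.0043

0.0043 Gyr


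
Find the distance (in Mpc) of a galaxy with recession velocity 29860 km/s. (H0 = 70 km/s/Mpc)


d = v / H0 = 29860 / 70 = 426.5714

426.5714 Mpc


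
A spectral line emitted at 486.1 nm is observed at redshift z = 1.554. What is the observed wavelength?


lam_obs = lam_emit * (1 + z) = 486.1 * (1 + 1.554) = 1241.4994

1241.4994 nm


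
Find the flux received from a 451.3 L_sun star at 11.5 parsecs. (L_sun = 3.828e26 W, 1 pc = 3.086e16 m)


F = L / (4*pi*d^2) = 1.728e+29 / (4*pi*(3.549e+17)^2) = 1.092e-07

1.092e-07 W/m^2


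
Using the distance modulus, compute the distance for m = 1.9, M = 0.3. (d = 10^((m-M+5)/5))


d = 10^((m - M + 5)/5) = 10^((1.9 - 0.3 + 5)/5) = 20.893

20.893 pc


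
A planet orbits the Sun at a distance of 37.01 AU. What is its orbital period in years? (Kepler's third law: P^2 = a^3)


P = a^(3/2) = 37.01^1.5 = 225.1535

225.1535 years


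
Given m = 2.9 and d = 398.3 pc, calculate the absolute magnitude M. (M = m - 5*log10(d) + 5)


M = m - 5*log10(d) + 5 = 2.9 - 5*log10(398.3) + 5 = -5.1011

-5.1011


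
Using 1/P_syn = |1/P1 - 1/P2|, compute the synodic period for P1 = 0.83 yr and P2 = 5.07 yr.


1/P_syn = |1/P1 - 1/P2| = |1/0.83 - 1/5.07| => P_syn = 0.9925

0.9925 years


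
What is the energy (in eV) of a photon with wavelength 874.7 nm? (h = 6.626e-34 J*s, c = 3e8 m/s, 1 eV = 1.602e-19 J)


E = hc/lambda = 6.626e-34 * 3e8 / 8.747e-07 = 2.273e-19 J = 1.4186 eV

1.4186 eV


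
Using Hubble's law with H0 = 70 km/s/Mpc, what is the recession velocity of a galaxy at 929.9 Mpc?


v = H0 * d = 70 * 929.9 = 65093.0

65093.0 km/s


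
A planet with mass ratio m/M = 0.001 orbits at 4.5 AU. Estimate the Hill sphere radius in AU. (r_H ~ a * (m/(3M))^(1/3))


r_H = a * (m/3M)^(1/3) = 4.5 * (0.001/3)^(1/3) = 0.312

0.312 AU


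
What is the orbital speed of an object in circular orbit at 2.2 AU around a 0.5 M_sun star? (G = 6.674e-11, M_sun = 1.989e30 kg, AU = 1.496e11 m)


v = sqrt(GM/r) = sqrt(6.674e-11 * 9.945e+29 / 3.291e+11) = 14200.9814

14200.9814 m/s


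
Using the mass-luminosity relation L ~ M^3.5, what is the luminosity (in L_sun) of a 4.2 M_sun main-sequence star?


L/L_sun = (M/M_sun)^3.5 = 4.2^3.5 = 151.8352

151.8352 L_sun


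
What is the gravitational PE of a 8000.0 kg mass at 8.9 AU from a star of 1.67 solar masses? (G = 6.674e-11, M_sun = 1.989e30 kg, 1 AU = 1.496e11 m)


M = 1.67 * 1.989e30 kg = 3.32163e+30 kg; r = 8.9 AU * 1.496e11 m/AU = 1.33144e+12 m. U = -GM*m/r = -(6.674e-11 * 3.32163e+30 * 8000.0) / 1.33144e+12 = -1.332e+12

-1.332e+12 J


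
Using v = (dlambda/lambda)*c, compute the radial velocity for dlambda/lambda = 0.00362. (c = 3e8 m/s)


v = (dlambda/lambda) * c = 0.00362 * 3e8 = 1.086e+06

1.086e+06 m/s


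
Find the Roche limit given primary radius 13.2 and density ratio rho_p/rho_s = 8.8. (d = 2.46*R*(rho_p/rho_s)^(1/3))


d_Roche = 2.46 * 13.2 * 8.8^(1/3) = 67.0404

67.0404


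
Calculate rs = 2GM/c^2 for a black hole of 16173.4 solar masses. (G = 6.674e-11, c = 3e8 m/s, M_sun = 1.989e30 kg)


M = 16173.4 * 1.989e30 kg = 3.21688926e+34 kg. rs = 2GM/c^2 = 2 * 6.674e-11 * 3.21688926e+34 / (3e8)^2 = 4.771e+07

4.771e+07 m


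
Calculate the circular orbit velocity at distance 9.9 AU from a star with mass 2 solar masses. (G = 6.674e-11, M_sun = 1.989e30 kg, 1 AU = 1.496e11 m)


v = sqrt(GM/r) = sqrt(6.674e-11 * 3.978e+30 / 1.481e+12) = 13388.8136

13388.8136 m/s


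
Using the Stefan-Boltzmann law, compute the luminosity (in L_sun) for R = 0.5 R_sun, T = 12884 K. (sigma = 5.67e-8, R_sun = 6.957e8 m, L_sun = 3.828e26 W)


R = 0.5 * 6.957e8 m = 3.4785e+08 m. L = 4*pi*R^2*sigma*T^4 = 4*pi*(3.4785e+08)^2 * 5.67e-8 * 12884^4 = 2.37563548e+27 W. L/L_sun = 2.37563548e+27 / 3.828e26 = 6.2059

6.2059 L_sun


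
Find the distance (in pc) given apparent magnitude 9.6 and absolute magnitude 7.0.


d = 10^((m - M + 5)/5) = 10^((9.6 - 7.0 + 5)/5) = 33.1131

33.1131 pc


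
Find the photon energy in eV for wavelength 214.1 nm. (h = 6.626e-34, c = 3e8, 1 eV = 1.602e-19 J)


E = hc/lambda = 6.626e-34 * 3e8 / 2.141e-07 = 9.284e-19 J = 5.7955 eV

5.7955 eV


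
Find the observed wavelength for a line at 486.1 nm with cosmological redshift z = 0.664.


lam_obs = lam_emit * (1 + z) = 486.1 * (1 + 0.664) = 808.8704

808.8704 nm


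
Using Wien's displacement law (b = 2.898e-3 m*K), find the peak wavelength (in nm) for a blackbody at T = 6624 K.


lam_max = b / T = 2.898e-3 / 6624 = 4.375e-07 m = 437.5 nm

437.5 nm


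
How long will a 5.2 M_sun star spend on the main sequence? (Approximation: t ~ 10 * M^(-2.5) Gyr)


t = 10 * M^(-2.5) = 10 * 5.2^(-2.5) = 0.1622

0.1622 Gyr


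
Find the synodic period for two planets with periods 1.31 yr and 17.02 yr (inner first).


1/P_syn = |1/P1 - 1/P2| = |1/1.31 - 1/17.02| => P_syn = 1.4192

1.4192 years


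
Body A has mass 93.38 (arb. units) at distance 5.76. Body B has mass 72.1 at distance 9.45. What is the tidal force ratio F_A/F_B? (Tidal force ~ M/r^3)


Ratio = (M1/r1^3) / (M2/r2^3) = (93.38/5.76^3) / (72.1/9.45^3) = 5.7193

5.7193


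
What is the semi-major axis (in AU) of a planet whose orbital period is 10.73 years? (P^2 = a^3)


a = P^(2/3) = 10.73^(2/3) = 4.8648

4.8648 AU


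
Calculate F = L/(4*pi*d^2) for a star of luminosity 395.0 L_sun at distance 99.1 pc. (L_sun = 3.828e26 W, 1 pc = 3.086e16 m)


F = L / (4*pi*d^2) = 1.512e+29 / (4*pi*(3.058e+18)^2) = 1.287e-09

1.287e-09 W/m^2


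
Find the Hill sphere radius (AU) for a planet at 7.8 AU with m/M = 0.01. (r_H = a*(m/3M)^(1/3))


r_H = a * (m/3M)^(1/3) = 7.8 * (0.01/3)^(1/3) = 1.1652

1.1652 AU


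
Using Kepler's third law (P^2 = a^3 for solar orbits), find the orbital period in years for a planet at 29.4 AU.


P = a^(3/2) = 29.4^1.5 = 159.412

159.412 years


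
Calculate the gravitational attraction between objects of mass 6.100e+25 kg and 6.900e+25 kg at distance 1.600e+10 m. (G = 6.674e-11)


F = G*m1*m2/r^2 = 6.674e-11 * 6.100e+25 * 6.900e+25 / (1.600e+10)^2 = 6.674e-11 * 4.209e+51 / 2.560e+20 = 1.097e+21

1.097e+21 N


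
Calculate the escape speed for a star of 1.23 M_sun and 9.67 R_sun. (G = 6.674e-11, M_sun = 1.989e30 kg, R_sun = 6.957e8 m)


M = 1.23 * 1.989e30 kg = 2.44647e+30 kg; R = 9.67 * 6.957e8 m = 6.727419e+09 m. v_esc = sqrt(2GM/R) = sqrt(2 * 6.674e-11 * 2.44647e+30 / 6.727419e+09) = 220319.9415

220319.9415 m/s


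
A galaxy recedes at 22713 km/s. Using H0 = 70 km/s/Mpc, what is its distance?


d = v / H0 = 22713 / 70 = 324.4714

324.4714 Mpc


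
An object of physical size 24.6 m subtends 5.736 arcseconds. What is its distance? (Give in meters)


D = size / theta_rad, theta_rad = 5.736 * pi/(180*3600) = 2.781e-05, D = 884608.4787

884608.4787 m


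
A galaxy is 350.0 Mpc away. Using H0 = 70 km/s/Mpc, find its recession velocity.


v = H0 * d = 70 * 350.0 = 24500.0

24500.0 km/s


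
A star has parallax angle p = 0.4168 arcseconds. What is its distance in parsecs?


d = 1/p = 1/0.4168 = 2.3992

2.3992 pc


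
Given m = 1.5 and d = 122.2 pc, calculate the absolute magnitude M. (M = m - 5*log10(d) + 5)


M = m - 5*log10(d) + 5 = 1.5 - 5*log10(122.2) + 5 = -3.9354

-3.9354


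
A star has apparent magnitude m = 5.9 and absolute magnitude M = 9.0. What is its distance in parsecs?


d = 10^((m - M + 5)/5) = 10^((5.9 - 9.0 + 5)/5) = 2.3988

2.3988 pc


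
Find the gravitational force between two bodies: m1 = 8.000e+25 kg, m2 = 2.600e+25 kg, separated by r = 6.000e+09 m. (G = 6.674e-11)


F = G*m1*m2/r^2 = 6.674e-11 * 8.000e+25 * 2.600e+25 / (6.000e+09)^2 = 6.674e-11 * 2.080e+51 / 3.600e+19 = 3.856e+21

3.856e+21 N


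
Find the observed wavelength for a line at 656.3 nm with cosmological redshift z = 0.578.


lam_obs = lam_emit * (1 + z) = 656.3 * (1 + 0.578) = 1035.6414

1035.6414 nm


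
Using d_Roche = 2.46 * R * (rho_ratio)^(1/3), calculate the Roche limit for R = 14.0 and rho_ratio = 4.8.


d_Roche = 2.46 * 14.0 * 4.8^(1/3) = 58.0956

58.0956


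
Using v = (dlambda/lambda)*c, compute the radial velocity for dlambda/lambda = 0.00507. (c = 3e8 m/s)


v = (dlambda/lambda) * c = 0.00507 * 3e8 = 1.521e+06

1.521e+06 m/s


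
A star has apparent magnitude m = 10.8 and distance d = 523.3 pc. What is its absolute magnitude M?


M = m - 5*log10(d) + 5 = 10.8 - 5*log10(523.3) + 5 = 2.2062

2.2062


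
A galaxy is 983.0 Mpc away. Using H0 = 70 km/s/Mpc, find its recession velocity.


v = H0 * d = 70 * 983.0 = 68810.0

68810.0 km/s


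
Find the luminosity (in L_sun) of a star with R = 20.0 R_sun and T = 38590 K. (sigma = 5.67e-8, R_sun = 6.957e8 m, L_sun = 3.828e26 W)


R = 20.0 * 6.957e8 m = 1.3914e+10 m. L = 4*pi*R^2*sigma*T^4 = 4*pi*(1.3914e+10)^2 * 5.67e-8 * 38590^4 = 3.059116632e+32 W. L/L_sun = 3.059116632e+32 / 3.828e26 = 799142.2759

799142.2759 L_sun


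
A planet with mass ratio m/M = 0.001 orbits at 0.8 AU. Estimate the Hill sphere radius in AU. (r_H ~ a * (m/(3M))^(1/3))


r_H = a * (m/3M)^(1/3) = 0.8 * (0.001/3)^(1/3) = 0.0555

0.0555 AU


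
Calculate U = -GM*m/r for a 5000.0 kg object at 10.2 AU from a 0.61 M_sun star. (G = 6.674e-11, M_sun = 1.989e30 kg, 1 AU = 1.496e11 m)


M = 0.61 * 1.989e30 kg = 1.21329e+30 kg; r = 10.2 AU * 1.496e11 m/AU = 1.52592e+12 m. U = -GM*m/r = -(6.674e-11 * 1.21329e+30 * 5000.0) / 1.52592e+12 = -2.653e+11

-2.653e+11 J


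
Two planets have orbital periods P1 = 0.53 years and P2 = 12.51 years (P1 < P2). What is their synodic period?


1/P_syn = |1/P1 - 1/P2| = |1/0.53 - 1/12.51| => P_syn = 0.5534

0.5534 years


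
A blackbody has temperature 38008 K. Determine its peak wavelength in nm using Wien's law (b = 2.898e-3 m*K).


lam_max = b / T = 2.898e-3 / 38008 = 7.625e-08 m = 76.2471 nm

76.2471 nm


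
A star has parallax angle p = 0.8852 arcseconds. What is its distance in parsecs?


d = 1/p = 1/0.8852 = 1.1297

1.1297 pc


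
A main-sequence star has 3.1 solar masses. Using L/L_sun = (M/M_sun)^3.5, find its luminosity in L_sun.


L/L_sun = (M/M_sun)^3.5 = 3.1^3.5 = 52.4525

52.4525 L_sun


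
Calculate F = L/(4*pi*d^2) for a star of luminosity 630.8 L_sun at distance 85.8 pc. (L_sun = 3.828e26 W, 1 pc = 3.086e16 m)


F = L / (4*pi*d^2) = 2.415e+29 / (4*pi*(2.648e+18)^2) = 2.741e-09

2.741e-09 W/m^2


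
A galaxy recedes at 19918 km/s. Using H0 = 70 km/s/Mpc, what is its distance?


d = v / H0 = 19918 / 70 = 284.5429

284.5429 Mpc


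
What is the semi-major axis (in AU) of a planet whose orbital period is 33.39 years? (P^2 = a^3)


a = P^(2/3) = 33.39^(2/3) = 10.3692

10.3692 AU


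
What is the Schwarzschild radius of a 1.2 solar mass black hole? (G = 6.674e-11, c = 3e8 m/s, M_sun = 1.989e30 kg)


M = 1.2 * 1.989e30 kg = 2.3868e+30 kg. rs = 2GM/c^2 = 2 * 6.674e-11 * 2.3868e+30 / (3e8)^2 = 3539.8896

3539.8896 m


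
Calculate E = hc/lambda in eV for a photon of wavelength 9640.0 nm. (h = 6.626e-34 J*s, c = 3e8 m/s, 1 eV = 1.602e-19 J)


E = hc/lambda = 6.626e-34 * 3e8 / 9.640e-06 = 2.062e-20 J = 0.1287 eV

0.1287 eV


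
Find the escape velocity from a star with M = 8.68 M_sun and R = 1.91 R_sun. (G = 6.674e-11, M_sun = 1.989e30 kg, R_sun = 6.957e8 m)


M = 8.68 * 1.989e30 kg = 1.726452e+31 kg; R = 1.91 * 6.957e8 m = 1.328787e+09 m. v_esc = sqrt(2GM/R) = sqrt(2 * 6.674e-11 * 1.726452e+31 / 1.328787e+09) = 1.317e+06

1.317e+06 m/s


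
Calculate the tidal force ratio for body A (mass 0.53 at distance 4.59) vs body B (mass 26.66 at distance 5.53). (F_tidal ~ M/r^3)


Ratio = (M1/r1^3) / (M2/r2^3) = (0.53/4.59^3) / (26.66/5.53^3) = 0.0348

0.0348


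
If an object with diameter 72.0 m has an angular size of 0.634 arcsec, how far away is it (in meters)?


D = size / theta_rad, theta_rad = 0.634 * pi/(180*3600) = 3.074e-06, D = 2.342e+07

2.342e+07 m


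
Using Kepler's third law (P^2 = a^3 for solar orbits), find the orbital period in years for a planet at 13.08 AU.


P = a^(3/2) = 13.08^1.5 = 47.3055

47.3055 years


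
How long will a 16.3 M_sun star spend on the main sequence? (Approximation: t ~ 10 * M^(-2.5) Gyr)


t = 10 * M^(-2.5) = 10 * 16.3^(-2.5) = 0.0093

0.0093 Gyr


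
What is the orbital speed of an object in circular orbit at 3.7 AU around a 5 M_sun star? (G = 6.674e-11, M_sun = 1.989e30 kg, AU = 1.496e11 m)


v = sqrt(GM/r) = sqrt(6.674e-11 * 9.945e+30 / 5.535e+11) = 34628.1138

34628.1138 m/s


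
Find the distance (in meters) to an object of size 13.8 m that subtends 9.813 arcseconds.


D = size / theta_rad, theta_rad = 9.813 * pi/(180*3600) = 4.757e-05, D = 290069.7367

290069.7367 m


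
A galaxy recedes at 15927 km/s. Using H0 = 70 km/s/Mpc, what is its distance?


d = v / H0 = 15927 / 70 = 227.5286

227.5286 Mpc


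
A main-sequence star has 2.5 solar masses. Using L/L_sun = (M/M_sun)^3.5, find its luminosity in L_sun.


L/L_sun = (M/M_sun)^3.5 = 2.5^3.5 = 24.7053

24.7053 L_sun


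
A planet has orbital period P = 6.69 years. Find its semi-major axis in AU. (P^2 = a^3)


a = P^(2/3) = 6.69^(2/3) = 3.5505

3.5505 AU


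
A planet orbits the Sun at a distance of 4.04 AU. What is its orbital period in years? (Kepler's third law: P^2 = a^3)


P = a^(3/2) = 4.04^1.5 = 8.1203

8.1203 years


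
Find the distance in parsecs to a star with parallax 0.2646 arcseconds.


d = 1/p = 1/0.2646 = 3.7793

3.7793 pc


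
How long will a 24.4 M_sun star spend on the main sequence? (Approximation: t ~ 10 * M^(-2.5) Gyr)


t = 10 * M^(-2.5) = 10 * 24.4^(-2.5) = 0.0034

0.0034 Gyr


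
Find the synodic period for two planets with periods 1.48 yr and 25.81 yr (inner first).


1/P_syn = |1/P1 - 1/P2| = |1/1.48 - 1/25.81| => P_syn = 1.57

1.57 years


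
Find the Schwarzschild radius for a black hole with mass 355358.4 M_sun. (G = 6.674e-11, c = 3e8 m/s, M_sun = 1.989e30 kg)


M = 355358.4 * 1.989e30 kg = 7.068078576e+35 kg. rs = 2GM/c^2 = 2 * 6.674e-11 * 7.068078576e+35 / (3e8)^2 = 1.048e+09

1.048e+09 m


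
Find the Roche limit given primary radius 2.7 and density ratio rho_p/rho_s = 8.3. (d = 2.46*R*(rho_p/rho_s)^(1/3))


d_Roche = 2.46 * 2.7 * 8.3^(1/3) = 13.448

13.448


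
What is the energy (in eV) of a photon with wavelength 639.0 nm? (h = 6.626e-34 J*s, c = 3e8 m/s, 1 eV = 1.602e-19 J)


E = hc/lambda = 6.626e-34 * 3e8 / 6.390e-07 = 3.111e-19 J = 1.9418 eV

1.9418 eV


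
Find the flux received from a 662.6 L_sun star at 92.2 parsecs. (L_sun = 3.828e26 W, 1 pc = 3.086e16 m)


F = L / (4*pi*d^2) = 2.536e+29 / (4*pi*(2.845e+18)^2) = 2.493e-09

2.493e-09 W/m^2


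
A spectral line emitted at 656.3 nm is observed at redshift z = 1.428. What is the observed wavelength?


lam_obs = lam_emit * (1 + z) = 656.3 * (1 + 1.428) = 1593.4964

1593.4964 nm


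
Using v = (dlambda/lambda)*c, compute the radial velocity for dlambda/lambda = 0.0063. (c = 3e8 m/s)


v = (dlambda/lambda) * c = 0.0063 * 3e8 = 1.890e+06

1.890e+06 m/s


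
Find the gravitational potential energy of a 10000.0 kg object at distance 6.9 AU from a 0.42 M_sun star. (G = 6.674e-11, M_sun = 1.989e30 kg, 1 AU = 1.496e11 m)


M = 0.42 * 1.989e30 kg = 8.3538e+29 kg; r = 6.9 AU * 1.496e11 m/AU = 1.03224e+12 m. U = -GM*m/r = -(6.674e-11 * 8.3538e+29 * 10000.0) / 1.03224e+12 = -5.401e+11

-5.401e+11 J


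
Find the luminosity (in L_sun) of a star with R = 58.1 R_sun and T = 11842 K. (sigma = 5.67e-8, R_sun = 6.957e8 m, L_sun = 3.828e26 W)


R = 58.1 * 6.957e8 m = 4.042017e+10 m. L = 4*pi*R^2*sigma*T^4 = 4*pi*(4.042017e+10)^2 * 5.67e-8 * 11842^4 = 2.289229962e+31 W. L/L_sun = 2.289229962e+31 / 3.828e26 = 59802.2456

59802.2456 L_sun


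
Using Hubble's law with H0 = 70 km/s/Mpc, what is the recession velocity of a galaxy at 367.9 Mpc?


v = H0 * d = 70 * 367.9 = 25753.0

25753.0 km/s


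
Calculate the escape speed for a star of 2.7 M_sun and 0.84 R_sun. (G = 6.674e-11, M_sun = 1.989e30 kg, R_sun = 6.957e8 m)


M = 2.7 * 1.989e30 kg = 5.3703e+30 kg; R = 0.84 * 6.957e8 m = 5.84388e+08 m. v_esc = sqrt(2GM/R) = sqrt(2 * 6.674e-11 * 5.3703e+30 / 5.84388e+08) = 1.108e+06

1.108e+06 m/s


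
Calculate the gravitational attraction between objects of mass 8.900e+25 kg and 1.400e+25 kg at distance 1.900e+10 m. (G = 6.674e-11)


F = G*m1*m2/r^2 = 6.674e-11 * 8.900e+25 * 1.400e+25 / (1.900e+10)^2 = 6.674e-11 * 1.246e+51 / 3.610e+20 = 2.304e+20

2.304e+20 N
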